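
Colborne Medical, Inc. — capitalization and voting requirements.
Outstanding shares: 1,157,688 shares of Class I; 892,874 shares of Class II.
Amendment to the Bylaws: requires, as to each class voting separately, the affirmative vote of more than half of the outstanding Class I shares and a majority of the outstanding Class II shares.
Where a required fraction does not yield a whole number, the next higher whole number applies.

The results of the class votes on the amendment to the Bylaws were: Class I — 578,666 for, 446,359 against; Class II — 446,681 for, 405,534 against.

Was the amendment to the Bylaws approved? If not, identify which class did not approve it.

Not approved — the Class I shares did not give the required vote.

Class I: a majority of 1157688 is 578845; 578,845 required, 578,666 in favor — not approved.
Class II: a majority of 892874 is 446438; 446,438 required, 446,681 in favor — approved.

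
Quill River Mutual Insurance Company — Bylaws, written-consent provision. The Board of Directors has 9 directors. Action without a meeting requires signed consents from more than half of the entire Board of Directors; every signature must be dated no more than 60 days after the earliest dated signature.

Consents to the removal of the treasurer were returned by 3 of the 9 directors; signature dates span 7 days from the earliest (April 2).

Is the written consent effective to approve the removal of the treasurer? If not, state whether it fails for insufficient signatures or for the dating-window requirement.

Signatures required: more than half of 9 — a majority of 9 is 5, so 5 needed; 3 signed. Insufficient.
Dating window: the latest signature is 7 days after the earliest; the limit is 60 days. Within the window.

Not effective — insufficient signatures.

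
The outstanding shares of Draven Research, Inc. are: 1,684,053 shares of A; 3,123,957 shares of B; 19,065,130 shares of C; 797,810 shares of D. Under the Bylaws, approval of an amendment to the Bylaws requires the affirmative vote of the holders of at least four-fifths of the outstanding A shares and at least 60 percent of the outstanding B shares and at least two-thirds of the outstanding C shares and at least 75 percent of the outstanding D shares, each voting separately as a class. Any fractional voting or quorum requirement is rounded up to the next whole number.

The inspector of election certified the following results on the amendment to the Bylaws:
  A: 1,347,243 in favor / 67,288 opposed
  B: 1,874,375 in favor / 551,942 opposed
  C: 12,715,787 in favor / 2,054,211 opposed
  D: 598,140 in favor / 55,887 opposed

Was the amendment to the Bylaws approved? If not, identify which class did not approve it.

A: 4/5 of 1684053 = 1347242.40, rounded up to 1347243; 1,347,243 required, 1,347,243 in favor — approved.
B: 3/5 of 3123957 = 1874374.20, rounded up to 1874375; 1,874,375 required, 1,874,375 in favor — approved.
C: 2/3 of 19065130 = 12710086.67, rounded up to 12710087; 12,710,087 required, 12,715,787 in favor — approved.
D: 3/4 of 797810 = 598357.50, rounded up to 598358; 598,358 required, 598,140 in favor — not approved.

Not approved — the D shares did not give the required vote.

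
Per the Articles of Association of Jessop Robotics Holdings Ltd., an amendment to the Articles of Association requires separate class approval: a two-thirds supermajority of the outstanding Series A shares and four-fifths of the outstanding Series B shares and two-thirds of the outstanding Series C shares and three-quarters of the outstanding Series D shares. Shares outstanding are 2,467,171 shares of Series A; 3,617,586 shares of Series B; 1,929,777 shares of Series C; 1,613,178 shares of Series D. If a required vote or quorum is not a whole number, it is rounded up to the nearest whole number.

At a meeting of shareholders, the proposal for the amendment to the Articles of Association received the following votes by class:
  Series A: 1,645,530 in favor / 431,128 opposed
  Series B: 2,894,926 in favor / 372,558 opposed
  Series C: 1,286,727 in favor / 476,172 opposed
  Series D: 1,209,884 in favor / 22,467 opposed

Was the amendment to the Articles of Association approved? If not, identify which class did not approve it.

Series A: 2/3 of 2467171 = 1644780.67, rounded up to 1644781; 1,644,781 required, 1,645,530 in favor — approved.
Series B: 4/5 of 3617586 = 2894068.80, rounded up to 2894069; 2,894,069 required, 2,894,926 in favor — approved.
Series C: 2/3 of 1929777 = 1286518; 1,286,518 required, 1,286,727 in favor — approved.
Series D: 3/4 of 1613178 = 1209883.50, rounded up to 1209884; 1,209,884 required, 1,209,884 in favor — approved.

Approved — every class gave the required vote.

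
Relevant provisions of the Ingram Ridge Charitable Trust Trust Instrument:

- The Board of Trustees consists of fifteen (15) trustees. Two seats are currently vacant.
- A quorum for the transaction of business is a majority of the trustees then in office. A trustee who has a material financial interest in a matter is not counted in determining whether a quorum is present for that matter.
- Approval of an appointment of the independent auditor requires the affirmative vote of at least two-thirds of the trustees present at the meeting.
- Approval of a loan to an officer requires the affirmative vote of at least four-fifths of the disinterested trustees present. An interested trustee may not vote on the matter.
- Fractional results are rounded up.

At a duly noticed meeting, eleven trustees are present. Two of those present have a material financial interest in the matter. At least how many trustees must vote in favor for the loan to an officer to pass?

The loan to an officer requires four-fifths of the disinterested trustees present (11 − 2 = 9).
4/5 of 9 = 7.20, rounded up to 8.

8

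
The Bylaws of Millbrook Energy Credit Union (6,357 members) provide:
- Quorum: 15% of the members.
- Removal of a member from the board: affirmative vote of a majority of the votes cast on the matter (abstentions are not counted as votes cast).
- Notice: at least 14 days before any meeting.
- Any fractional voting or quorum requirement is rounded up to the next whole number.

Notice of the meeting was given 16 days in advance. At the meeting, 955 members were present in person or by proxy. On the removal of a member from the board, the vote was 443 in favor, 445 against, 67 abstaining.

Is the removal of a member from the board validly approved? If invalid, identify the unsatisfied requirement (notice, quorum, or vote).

Notice: 16 days given; 14 required. Satisfied.
Quorum: 15% of 6,357 = 953.55, rounded up to 954; 955 present. Satisfied.
Vote: requires a majority of the votes cast (955 − 67 abstaining = 888); a majority of 888 is 445, so 445 needed; 443 in favor. Not satisfied.

Invalid — vote requirement not satisfied.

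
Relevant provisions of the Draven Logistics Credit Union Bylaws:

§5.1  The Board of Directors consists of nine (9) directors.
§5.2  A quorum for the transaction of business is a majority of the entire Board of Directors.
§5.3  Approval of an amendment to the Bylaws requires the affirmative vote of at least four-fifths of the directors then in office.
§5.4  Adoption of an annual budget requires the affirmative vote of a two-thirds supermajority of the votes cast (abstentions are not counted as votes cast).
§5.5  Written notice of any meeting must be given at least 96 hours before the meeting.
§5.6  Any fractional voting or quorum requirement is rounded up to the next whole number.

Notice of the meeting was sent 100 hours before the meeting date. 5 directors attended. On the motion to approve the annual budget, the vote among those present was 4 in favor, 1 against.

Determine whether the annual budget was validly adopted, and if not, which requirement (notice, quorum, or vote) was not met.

Notice: 100 hours given; 96 required (100 ≥ 96). Satisfied.
Quorum: 5 present; quorum is 5. Satisfied.
Vote: the annual budget requires two-thirds of the votes cast (5). 2/3 of 5 = 3.33, rounded up to 4, so 4 affirmative votes are needed; 4 voted in favor. Satisfied.

Valid — all requirements satisfied.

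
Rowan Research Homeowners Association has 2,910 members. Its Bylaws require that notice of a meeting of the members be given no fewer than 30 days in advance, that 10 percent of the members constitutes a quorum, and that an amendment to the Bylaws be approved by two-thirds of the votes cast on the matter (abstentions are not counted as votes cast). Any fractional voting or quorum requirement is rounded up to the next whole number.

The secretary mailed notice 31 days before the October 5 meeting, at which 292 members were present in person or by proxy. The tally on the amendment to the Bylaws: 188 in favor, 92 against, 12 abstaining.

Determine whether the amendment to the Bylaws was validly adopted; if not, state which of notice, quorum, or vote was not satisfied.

Valid — all requirements satisfied.

Notice: 31 days given; 30 required. Satisfied.
Quorum: 10% of 2,910 = 291; 292 present. Satisfied.
Vote: requires two-thirds of the votes cast (292 − 12 abstaining = 280); 2/3 of 280 = 186.67, rounded up to 187, so 187 needed; 188 in favor. Satisfied.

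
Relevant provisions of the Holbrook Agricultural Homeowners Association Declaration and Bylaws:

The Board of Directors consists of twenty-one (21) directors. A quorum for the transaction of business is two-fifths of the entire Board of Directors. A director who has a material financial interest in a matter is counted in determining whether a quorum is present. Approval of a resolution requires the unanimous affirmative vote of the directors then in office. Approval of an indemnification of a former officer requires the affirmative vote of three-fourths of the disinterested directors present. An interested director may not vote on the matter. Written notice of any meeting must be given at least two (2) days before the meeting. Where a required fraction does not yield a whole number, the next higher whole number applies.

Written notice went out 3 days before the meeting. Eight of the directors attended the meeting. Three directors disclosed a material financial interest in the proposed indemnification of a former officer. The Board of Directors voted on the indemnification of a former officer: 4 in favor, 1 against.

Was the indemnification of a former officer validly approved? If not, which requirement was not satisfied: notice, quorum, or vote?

Notice: 3 days given; 2 required (3 ≥ 2). Satisfied.
Quorum: 8 present (interested directors count toward quorum); quorum is 9. Not satisfied.
Vote: the indemnification of a former officer requires three-fourths of the disinterested directors present (8 − 3 = 5). 3/4 of 5 = 3.75, rounded up to 4, so 4 affirmative votes are needed; 4 voted in favor. Satisfied. (Moot — without a quorum no business can be validly transacted.)

Invalid — quorum requirement not satisfied.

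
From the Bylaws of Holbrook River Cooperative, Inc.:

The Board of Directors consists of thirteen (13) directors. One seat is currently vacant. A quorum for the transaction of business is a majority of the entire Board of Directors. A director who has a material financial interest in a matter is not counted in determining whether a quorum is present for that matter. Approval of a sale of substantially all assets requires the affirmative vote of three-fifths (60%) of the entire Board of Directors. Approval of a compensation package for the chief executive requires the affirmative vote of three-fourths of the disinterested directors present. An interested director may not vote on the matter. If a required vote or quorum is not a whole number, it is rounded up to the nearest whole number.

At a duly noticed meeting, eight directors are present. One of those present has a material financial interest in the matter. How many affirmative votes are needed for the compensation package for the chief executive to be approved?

6

The compensation package for the chief executive requires three-fourths of the disinterested directors present (8 − 1 = 7).
3/4 of 7 = 5.25, rounded up to 6.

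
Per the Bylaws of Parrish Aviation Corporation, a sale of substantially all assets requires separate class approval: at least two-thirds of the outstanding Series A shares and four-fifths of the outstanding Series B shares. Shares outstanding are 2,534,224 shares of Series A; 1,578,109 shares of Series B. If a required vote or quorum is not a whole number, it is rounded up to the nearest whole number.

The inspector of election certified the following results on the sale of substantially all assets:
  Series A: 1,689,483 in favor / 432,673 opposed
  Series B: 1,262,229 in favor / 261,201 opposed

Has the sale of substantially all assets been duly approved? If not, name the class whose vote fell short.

Series A: 2/3 of 2534224 = 1689482.67, rounded up to 1689483; 1,689,483 required, 1,689,483 in favor — approved.
Series B: 4/5 of 1578109 = 1262487.20, rounded up to 1262488; 1,262,488 required, 1,262,229 in favor — not approved.

Not approved — the Series B shares did not give the required vote.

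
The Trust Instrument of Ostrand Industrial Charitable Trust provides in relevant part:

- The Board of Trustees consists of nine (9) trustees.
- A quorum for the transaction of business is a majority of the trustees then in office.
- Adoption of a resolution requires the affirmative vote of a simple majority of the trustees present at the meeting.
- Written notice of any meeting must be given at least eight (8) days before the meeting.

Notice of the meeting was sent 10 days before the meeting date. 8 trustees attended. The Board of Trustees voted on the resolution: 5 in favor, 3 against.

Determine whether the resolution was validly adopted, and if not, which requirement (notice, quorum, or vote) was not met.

Valid — all requirements satisfied.

Notice: 10 days given; 8 required (10 ≥ 8). Satisfied.
Quorum: 8 present; quorum is 5. Satisfied.
Vote: the resolution requires a majority of the trustees present (8). A majority of 8 is 5, so 5 affirmative votes are needed; 5 voted in favor. Satisfied.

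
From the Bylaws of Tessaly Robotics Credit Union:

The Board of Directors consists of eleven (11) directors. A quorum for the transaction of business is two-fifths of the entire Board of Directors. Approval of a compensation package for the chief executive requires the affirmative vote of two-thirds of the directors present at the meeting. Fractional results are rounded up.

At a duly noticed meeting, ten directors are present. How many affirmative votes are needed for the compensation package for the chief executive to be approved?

The compensation package for the chief executive requires two-thirds of the directors present (10).
2/3 of 10 = 6.67, rounded up to 7.

7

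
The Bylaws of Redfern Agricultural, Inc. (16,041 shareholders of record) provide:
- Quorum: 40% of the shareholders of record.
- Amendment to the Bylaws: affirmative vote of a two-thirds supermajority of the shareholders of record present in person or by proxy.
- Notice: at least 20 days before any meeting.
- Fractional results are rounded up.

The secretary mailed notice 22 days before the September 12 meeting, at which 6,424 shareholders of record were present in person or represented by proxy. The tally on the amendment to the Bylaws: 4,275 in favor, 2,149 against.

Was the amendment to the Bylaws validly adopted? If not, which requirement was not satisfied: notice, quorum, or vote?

Invalid — vote requirement not satisfied.

Notice: 22 days given; 20 required. Satisfied.
Quorum: 40% of 16,041 = 6,416.40, rounded up to 6,417; 6,424 present. Satisfied.
Vote: requires two-thirds of those present (6,424); 2/3 of 6424 = 4282.67, rounded up to 4283, so 4,283 needed; 4,275 in favor. Not satisfied.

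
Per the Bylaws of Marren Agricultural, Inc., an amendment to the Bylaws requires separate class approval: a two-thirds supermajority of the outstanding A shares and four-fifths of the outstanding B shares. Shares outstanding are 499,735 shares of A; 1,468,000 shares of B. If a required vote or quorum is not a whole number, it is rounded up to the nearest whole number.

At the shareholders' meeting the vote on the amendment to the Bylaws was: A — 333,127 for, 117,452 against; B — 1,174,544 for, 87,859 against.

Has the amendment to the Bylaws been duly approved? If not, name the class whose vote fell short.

A: 2/3 of 499735 = 333156.67, rounded up to 333157; 333,157 required, 333,127 in favor — not approved.
B: 4/5 of 1468000 = 1174400; 1,174,400 required, 1,174,544 in favor — approved.

Not approved — the A shares did not give the required vote.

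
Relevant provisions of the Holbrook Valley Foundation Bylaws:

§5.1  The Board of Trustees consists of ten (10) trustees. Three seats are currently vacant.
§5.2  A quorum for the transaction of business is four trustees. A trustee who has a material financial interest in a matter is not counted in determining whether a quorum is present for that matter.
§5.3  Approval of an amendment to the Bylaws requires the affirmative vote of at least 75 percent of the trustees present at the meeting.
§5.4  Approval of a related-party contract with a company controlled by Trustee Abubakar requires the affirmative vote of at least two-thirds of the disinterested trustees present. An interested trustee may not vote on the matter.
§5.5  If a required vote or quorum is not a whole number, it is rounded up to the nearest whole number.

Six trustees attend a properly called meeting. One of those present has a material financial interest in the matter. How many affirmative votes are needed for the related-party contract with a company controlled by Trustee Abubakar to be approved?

The related-party contract with a company controlled by Trustee Abubakar requires two-thirds of the disinterested trustees present (6 − 1 = 5).
2/3 of 5 = 3.33, rounded up to 4.

4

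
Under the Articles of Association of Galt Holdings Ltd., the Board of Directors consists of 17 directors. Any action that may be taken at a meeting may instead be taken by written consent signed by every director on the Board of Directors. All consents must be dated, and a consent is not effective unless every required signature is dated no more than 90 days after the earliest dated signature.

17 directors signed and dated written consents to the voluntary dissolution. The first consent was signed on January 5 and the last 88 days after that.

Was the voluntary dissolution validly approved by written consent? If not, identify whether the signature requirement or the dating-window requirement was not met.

Signatures required: the unanimous vote of 17 — unanimous means all 17, so 17 needed; 17 signed. Sufficient.
Dating window: the latest signature is 88 days after the earliest; the limit is 90 days. Within the window.

Effective — both the signature and dating-window requirements are satisfied.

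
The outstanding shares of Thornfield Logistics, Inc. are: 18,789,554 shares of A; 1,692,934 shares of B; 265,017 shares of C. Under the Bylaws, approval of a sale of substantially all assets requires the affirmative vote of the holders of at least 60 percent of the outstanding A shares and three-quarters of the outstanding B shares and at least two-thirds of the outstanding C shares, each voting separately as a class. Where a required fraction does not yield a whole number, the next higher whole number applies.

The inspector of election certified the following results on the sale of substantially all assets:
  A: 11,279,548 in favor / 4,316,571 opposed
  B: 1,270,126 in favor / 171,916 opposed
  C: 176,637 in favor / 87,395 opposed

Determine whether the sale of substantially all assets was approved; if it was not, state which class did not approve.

Not approved — the C shares did not give the required vote.

A: 3/5 of 18789554 = 11273732.40, rounded up to 11273733; 11,273,733 required, 11,279,548 in favor — approved.
B: 3/4 of 1692934 = 1269700.50, rounded up to 1269701; 1,269,701 required, 1,270,126 in favor — approved.
C: 2/3 of 265017 = 176678; 176,678 required, 176,637 in favor — not approved.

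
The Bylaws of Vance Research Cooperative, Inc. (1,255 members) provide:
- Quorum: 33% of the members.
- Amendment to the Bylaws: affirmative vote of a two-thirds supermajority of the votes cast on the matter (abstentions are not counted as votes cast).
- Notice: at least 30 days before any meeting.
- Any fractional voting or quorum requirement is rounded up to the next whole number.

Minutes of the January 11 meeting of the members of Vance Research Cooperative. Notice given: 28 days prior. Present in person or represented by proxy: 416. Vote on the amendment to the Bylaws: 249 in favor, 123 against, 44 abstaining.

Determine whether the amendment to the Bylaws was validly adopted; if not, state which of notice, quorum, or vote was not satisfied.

Notice: 28 days given; 30 required. Not satisfied.
Quorum: 33% of 1,255 = 414.15, rounded up to 415; 416 present. Satisfied.
Vote: requires two-thirds of the votes cast (416 − 44 abstaining = 372); 2/3 of 372 = 248, so 248 needed; 249 in favor. Satisfied.

Invalid — notice requirement not satisfied.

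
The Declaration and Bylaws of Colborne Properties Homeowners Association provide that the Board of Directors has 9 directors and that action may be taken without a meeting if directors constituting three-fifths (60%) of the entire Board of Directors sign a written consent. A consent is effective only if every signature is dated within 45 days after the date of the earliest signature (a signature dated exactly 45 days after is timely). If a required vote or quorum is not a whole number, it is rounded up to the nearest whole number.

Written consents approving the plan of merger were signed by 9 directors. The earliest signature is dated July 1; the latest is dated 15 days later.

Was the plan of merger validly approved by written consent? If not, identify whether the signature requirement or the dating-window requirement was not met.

Signatures required: three-fifths (60%) of 9 — 3/5 of 9 = 5.40, rounded up to 6, so 6 needed; 9 signed. Sufficient.
Dating window: the latest signature is 15 days after the earliest; the limit is 45 days. Within the window.

Effective — both the signature and dating-window requirements are satisfied.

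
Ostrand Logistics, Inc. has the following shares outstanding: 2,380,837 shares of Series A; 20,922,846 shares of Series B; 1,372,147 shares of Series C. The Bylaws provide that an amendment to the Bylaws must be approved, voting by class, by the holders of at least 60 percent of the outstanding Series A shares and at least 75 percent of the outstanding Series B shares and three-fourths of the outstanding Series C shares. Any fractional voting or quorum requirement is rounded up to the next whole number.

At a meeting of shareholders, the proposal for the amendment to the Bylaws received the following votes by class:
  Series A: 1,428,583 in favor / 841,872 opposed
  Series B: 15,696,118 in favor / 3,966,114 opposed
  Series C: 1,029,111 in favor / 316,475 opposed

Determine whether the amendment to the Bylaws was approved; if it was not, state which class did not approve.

Series A: 3/5 of 2380837 = 1428502.20, rounded up to 1428503; 1,428,503 required, 1,428,583 in favor — approved.
Series B: 3/4 of 20922846 = 15692134.50, rounded up to 15692135; 15,692,135 required, 15,696,118 in favor — approved.
Series C: 3/4 of 1372147 = 1029110.25, rounded up to 1029111; 1,029,111 required, 1,029,111 in favor — approved.

Approved — every class gave the required vote.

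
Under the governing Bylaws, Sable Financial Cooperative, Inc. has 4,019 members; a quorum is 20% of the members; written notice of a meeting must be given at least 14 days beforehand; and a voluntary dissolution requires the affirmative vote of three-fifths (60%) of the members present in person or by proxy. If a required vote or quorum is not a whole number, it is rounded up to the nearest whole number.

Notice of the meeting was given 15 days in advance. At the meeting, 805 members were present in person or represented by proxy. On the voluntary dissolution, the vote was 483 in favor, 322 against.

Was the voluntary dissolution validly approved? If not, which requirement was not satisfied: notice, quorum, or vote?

Valid — all requirements satisfied.

Notice: 15 days given; 14 required. Satisfied.
Quorum: 20% of 4,019 = 803.80, rounded up to 804; 805 present. Satisfied.
Vote: requires three-fifths of those present (805); 3/5 of 805 = 483, so 483 needed; 483 in favor. Satisfied.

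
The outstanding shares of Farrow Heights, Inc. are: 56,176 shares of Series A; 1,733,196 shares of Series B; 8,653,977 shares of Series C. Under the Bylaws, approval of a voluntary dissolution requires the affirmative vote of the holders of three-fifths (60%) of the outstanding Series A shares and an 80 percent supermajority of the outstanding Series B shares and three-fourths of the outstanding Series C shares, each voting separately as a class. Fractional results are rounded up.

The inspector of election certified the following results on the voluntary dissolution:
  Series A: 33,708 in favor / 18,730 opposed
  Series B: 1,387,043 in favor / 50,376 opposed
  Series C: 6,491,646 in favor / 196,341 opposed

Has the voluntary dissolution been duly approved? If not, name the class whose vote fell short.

Approved — every class gave the required vote.

Series A: 3/5 of 56176 = 33705.60, rounded up to 33706; 33,706 required, 33,708 in favor — approved.
Series B: 4/5 of 1733196 = 1386556.80, rounded up to 1386557; 1,386,557 required, 1,387,043 in favor — approved.
Series C: 3/4 of 8653977 = 6490482.75, rounded up to 6490483; 6,490,483 required, 6,491,646 in favor — approved.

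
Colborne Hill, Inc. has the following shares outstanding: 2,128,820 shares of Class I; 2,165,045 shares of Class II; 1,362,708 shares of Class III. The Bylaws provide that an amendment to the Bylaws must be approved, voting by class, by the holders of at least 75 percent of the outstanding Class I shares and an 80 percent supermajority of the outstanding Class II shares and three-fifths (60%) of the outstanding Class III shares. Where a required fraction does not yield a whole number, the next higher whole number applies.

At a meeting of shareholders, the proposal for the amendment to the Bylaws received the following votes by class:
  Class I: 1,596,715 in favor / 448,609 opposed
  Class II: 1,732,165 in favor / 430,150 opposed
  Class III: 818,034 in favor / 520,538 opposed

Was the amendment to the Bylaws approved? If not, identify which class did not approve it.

Approved — every class gave the required vote.

Class I: 3/4 of 2128820 = 1596615; 1,596,615 required, 1,596,715 in favor — approved.
Class II: 4/5 of 2165045 = 1732036; 1,732,036 required, 1,732,165 in favor — approved.
Class III: 3/5 of 1362708 = 817624.80, rounded up to 817625; 817,625 required, 818,034 in favor — approved.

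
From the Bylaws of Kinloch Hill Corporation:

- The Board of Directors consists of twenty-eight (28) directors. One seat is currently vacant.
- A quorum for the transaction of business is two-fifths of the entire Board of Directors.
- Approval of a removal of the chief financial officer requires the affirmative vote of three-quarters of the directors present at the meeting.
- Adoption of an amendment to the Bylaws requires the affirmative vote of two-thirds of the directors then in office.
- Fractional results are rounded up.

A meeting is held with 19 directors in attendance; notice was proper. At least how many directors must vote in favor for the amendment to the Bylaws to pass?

The amendment to the Bylaws requires two-thirds of the directors then in office (27).
2/3 of 27 = 18.

18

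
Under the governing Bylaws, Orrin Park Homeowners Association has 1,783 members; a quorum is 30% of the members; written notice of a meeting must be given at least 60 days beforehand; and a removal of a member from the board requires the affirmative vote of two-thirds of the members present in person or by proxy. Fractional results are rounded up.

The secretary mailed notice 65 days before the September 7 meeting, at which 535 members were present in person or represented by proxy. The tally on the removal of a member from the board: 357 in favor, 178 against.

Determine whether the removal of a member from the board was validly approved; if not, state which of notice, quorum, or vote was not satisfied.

Valid — all requirements satisfied.

Notice: 65 days given; 60 required. Satisfied.
Quorum: 30% of 1,783 = 534.90, rounded up to 535; 535 present. Satisfied.
Vote: requires two-thirds of those present (535); 2/3 of 535 = 356.67, rounded up to 357, so 357 needed; 357 in favor. Satisfied.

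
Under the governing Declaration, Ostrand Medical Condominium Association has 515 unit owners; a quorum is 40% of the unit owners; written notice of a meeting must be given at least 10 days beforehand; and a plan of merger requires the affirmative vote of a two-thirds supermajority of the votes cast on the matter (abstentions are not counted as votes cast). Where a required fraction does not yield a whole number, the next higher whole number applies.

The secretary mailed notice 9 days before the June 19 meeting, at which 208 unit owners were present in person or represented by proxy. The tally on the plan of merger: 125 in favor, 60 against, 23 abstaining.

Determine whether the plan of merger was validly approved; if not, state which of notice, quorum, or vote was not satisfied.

Notice: 9 days given; 10 required. Not satisfied.
Quorum: 40% of 515 = 206; 208 present. Satisfied.
Vote: requires two-thirds of the votes cast (208 − 23 abstaining = 185); 2/3 of 185 = 123.33, rounded up to 124, so 124 needed; 125 in favor. Satisfied.

Invalid — notice requirement not satisfied.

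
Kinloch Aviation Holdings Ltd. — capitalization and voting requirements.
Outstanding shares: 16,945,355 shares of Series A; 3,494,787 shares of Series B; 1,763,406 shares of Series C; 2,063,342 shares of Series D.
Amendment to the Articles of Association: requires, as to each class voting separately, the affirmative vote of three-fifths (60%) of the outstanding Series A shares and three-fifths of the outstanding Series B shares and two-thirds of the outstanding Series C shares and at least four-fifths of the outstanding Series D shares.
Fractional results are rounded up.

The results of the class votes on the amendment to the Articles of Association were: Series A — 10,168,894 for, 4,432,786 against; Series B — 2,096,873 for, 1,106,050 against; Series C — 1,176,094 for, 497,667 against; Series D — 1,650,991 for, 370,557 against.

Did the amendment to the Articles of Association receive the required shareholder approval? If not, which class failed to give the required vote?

Series A: 3/5 of 16945355 = 10167213; 10,167,213 required, 10,168,894 in favor — approved.
Series B: 3/5 of 3494787 = 2096872.20, rounded up to 2096873; 2,096,873 required, 2,096,873 in favor — approved.
Series C: 2/3 of 1763406 = 1175604; 1,175,604 required, 1,176,094 in favor — approved.
Series D: 4/5 of 2063342 = 1650673.60, rounded up to 1650674; 1,650,674 required, 1,650,991 in favor — approved.

Approved — every class gave the required vote.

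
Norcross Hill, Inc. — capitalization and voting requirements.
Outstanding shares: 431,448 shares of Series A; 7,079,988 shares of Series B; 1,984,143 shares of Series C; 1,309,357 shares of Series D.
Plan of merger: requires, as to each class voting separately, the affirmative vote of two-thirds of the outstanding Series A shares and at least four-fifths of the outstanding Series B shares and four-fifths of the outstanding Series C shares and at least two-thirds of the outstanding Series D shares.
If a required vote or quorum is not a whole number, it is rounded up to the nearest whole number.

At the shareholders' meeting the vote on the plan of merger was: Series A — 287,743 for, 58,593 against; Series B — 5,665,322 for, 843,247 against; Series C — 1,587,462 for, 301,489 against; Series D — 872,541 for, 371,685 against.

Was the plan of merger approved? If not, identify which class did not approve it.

Not approved — the Series D shares did not give the required vote.

Series A: 2/3 of 431448 = 287632; 287,632 required, 287,743 in favor — approved.
Series B: 4/5 of 7079988 = 5663990.40, rounded up to 5663991; 5,663,991 required, 5,665,322 in favor — approved.
Series C: 4/5 of 1984143 = 1587314.40, rounded up to 1587315; 1,587,315 required, 1,587,462 in favor — approved.
Series D: 2/3 of 1309357 = 872904.67, rounded up to 872905; 872,905 required, 872,541 in favor — not approved.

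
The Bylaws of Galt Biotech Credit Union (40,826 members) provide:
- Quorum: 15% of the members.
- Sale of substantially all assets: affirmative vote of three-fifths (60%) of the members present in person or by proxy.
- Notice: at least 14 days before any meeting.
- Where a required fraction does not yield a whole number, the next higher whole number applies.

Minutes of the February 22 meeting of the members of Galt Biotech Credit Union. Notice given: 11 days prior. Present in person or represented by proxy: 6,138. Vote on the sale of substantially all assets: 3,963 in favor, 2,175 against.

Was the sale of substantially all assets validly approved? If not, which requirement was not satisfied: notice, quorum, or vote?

Invalid — notice requirement not satisfied.

Notice: 11 days given; 14 required. Not satisfied.
Quorum: 15% of 40,826 = 6,123.90, rounded up to 6,124; 6,138 present. Satisfied.
Vote: requires three-fifths of those present (6,138); 3/5 of 6138 = 3682.80, rounded up to 3683, so 3,683 needed; 3,963 in favor. Satisfied.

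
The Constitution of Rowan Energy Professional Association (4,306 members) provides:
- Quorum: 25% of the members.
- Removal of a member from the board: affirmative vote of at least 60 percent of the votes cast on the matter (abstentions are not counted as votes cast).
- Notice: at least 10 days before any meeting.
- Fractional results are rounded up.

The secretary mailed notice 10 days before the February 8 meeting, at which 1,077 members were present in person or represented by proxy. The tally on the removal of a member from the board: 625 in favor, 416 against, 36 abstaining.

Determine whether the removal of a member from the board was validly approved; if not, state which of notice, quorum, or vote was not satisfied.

Valid — all requirements satisfied.

Notice: 10 days given; 10 required. Satisfied.
Quorum: 25% of 4,306 = 1,076.50, rounded up to 1,077; 1,077 present. Satisfied.
Vote: requires three-fifths of the votes cast (1,077 − 36 abstaining = 1,041); 3/5 of 1041 = 624.60, rounded up to 625, so 625 needed; 625 in favor. Satisfied.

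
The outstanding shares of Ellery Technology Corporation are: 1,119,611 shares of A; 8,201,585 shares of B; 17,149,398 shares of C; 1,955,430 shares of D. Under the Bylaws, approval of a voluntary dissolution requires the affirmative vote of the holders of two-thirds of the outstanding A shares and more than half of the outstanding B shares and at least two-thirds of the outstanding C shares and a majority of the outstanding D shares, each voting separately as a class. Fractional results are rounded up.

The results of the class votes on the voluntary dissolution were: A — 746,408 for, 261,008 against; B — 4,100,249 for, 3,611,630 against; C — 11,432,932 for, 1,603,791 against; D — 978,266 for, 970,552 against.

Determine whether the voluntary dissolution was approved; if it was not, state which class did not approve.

Not approved — the B shares did not give the required vote.

A: 2/3 of 1119611 = 746407.33, rounded up to 746408; 746,408 required, 746,408 in favor — approved.
B: a majority of 8201585 is 4100793; 4,100,793 required, 4,100,249 in favor — not approved.
C: 2/3 of 17149398 = 11432932; 11,432,932 required, 11,432,932 in favor — approved.
D: a majority of 1955430 is 977716; 977,716 required, 978,266 in favor — approved.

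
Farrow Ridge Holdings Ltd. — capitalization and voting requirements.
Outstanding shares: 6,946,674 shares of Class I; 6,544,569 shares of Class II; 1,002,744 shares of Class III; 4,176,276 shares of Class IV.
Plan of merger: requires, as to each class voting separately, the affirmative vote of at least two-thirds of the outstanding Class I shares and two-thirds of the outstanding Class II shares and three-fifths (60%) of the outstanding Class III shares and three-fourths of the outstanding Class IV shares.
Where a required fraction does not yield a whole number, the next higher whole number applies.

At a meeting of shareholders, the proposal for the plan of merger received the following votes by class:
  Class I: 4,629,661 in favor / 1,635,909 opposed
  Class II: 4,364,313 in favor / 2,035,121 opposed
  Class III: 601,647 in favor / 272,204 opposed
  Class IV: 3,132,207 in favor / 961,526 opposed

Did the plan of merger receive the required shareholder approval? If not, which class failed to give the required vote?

Not approved — the Class I shares did not give the required vote.

Class I: 2/3 of 6946674 = 4631116; 4,631,116 required, 4,629,661 in favor — not approved.
Class II: 2/3 of 6544569 = 4363046; 4,363,046 required, 4,364,313 in favor — approved.
Class III: 3/5 of 1002744 = 601646.40, rounded up to 601647; 601,647 required, 601,647 in favor — approved.
Class IV: 3/4 of 4176276 = 3132207; 3,132,207 required, 3,132,207 in favor — approved.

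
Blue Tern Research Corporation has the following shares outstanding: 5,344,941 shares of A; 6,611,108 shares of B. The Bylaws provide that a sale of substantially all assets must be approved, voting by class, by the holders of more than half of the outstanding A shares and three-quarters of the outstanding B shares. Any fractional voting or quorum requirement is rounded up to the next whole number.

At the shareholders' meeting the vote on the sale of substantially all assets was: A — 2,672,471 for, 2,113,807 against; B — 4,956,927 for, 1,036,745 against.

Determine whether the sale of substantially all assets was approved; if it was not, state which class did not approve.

A: a majority of 5344941 is 2672471; 2,672,471 required, 2,672,471 in favor — approved.
B: 3/4 of 6611108 = 4958331; 4,958,331 required, 4,956,927 in favor — not approved.

Not approved — the B shares did not give the required vote.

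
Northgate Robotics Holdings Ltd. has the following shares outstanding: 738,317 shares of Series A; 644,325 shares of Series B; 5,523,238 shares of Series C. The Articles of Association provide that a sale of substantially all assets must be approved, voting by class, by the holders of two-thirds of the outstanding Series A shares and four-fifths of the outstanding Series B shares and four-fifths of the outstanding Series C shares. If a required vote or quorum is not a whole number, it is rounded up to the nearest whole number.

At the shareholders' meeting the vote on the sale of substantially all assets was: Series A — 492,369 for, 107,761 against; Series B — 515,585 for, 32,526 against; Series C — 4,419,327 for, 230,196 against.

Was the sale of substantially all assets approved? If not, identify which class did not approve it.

Approved — every class gave the required vote.

Series A: 2/3 of 738317 = 492211.33, rounded up to 492212; 492,212 required, 492,369 in favor — approved.
Series B: 4/5 of 644325 = 515460; 515,460 required, 515,585 in favor — approved.
Series C: 4/5 of 5523238 = 4418590.40, rounded up to 4418591; 4,418,591 required, 4,419,327 in favor — approved.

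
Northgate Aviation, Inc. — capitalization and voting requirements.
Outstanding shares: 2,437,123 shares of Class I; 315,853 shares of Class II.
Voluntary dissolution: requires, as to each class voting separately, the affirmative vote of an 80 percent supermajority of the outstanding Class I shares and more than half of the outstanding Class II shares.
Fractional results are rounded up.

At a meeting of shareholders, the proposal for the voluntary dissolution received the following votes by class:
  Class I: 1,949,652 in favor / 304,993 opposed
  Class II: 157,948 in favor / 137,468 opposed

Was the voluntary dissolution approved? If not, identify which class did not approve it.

Class I: 4/5 of 2437123 = 1949698.40, rounded up to 1949699; 1,949,699 required, 1,949,652 in favor — not approved.
Class II: a majority of 315853 is 157927; 157,927 required, 157,948 in favor — approved.

Not approved — the Class I shares did not give the required vote.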